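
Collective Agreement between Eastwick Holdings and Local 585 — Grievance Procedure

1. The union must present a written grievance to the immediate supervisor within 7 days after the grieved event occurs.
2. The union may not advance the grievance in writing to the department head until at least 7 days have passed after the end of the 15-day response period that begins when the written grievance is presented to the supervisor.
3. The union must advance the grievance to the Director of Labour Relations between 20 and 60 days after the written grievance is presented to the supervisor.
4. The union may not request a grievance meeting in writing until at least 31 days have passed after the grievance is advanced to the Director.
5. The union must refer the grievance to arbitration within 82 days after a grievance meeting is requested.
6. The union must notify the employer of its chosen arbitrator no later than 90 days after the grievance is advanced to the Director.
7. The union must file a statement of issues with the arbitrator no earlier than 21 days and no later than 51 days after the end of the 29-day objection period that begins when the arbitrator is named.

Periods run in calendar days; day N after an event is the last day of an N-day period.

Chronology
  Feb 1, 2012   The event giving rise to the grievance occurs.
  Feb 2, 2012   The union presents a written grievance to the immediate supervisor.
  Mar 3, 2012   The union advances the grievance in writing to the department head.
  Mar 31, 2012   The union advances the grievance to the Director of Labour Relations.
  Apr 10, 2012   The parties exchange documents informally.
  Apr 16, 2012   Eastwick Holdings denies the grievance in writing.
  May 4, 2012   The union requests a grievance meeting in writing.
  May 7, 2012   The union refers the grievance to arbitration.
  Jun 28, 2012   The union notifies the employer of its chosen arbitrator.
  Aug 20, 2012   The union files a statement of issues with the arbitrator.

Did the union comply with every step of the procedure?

Step 1: 7 days after Feb 1, 2012 (when the grieved event occurs) is Feb 8, 2012; done Feb 2, 2012 — timely.
Step 2: the earliest permitted date is 7 days after Feb 17, 2012 (end of the 15-day response period, which began when the written grievance is presented to the supervisor on Feb 2, 2012), i.e. Feb 24, 2012; done Mar 3, 2012, after the minimum wait.
Step 3: the window is 20–60 days after Feb 2, 2012 (when the written grievance is presented to the supervisor), so Feb 22, 2012 through Apr 2, 2012; done Mar 31, 2012, which is between those dates.
Step 4: the earliest permitted date is 31 days after Mar 31, 2012 (when the grievance is advanced to the Director), i.e. May 1, 2012; done May 4, 2012 — permitted.
Step 5: 82 days after May 4, 2012 (when a grievance meeting is requested) is Jul 25, 2012; done May 7, 2012 — timely.
Step 6: 90 days after Mar 31, 2012 (when the grievance is advanced to the Director) is Jun 29, 2012; done Jun 28, 2012 — timely.
Step 7: the window is 21–51 days after Jul 27, 2012 (end of the 29-day objection period, which began when the arbitrator is named on Jun 28, 2012), so Aug 17, 2012 through Sep 16, 2012; done Aug 20, 2012, which is between those dates.

Yes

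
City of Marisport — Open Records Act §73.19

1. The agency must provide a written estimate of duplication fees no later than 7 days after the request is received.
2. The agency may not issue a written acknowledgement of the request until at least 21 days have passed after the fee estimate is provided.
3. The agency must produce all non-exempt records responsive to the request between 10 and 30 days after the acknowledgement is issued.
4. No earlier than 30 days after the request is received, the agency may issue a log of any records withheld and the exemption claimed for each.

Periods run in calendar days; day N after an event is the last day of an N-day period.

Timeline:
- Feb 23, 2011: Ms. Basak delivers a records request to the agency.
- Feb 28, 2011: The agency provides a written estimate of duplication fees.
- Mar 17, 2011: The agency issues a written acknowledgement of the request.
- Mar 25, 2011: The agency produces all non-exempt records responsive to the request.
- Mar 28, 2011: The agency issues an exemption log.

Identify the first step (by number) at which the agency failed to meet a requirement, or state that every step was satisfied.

Step 1: 7 days after Feb 23, 2011 (when the request is received) is Mar 2, 2011; Feb 28, 2011 is within that limit.
Step 2: the earliest permitted date is 21 days after Feb 28, 2011 (when the fee estimate is provided), i.e. Mar 21, 2011; done Mar 17, 2011 — 4 days too early.

Step 2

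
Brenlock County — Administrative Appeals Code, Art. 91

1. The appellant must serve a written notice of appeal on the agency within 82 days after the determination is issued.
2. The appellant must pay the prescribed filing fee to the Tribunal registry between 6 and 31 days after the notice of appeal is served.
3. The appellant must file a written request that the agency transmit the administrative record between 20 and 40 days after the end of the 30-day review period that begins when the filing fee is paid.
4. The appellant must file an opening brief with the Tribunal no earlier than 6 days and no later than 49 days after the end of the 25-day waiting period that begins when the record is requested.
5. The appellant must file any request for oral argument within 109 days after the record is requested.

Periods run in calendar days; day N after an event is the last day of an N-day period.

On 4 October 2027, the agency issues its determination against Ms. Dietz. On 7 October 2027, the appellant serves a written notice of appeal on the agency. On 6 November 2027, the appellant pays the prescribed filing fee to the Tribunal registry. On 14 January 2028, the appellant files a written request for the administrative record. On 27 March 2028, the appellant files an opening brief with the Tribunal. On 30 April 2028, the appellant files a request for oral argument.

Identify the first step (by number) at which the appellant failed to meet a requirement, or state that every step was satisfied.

(1) due by 4 October 2027 + 82 days = 25 December 2027; completed 7 October 2027, before the deadline.
(2) the permitted window runs from 7 October 2027 + 6 = 13 October 2027 to 7 October 2027 + 31 = 7 November 2027; done 6 November 2027 — within the window.
(3) the permitted window runs from 6 December 2027 + 20 = 26 December 2027 to 6 December 2027 + 40 = 15 January 2028; 14 January 2028 falls inside that range.
(4) the permitted window runs from 8 February 2028 + 6 = 14 February 2028 to 8 February 2028 + 49 = 28 March 2028; 27 March 2028 falls inside that range.
(5) due by 14 January 2028 + 109 days = 2 May 2028; completed 30 April 2028, before the deadline.

None — every step was satisfied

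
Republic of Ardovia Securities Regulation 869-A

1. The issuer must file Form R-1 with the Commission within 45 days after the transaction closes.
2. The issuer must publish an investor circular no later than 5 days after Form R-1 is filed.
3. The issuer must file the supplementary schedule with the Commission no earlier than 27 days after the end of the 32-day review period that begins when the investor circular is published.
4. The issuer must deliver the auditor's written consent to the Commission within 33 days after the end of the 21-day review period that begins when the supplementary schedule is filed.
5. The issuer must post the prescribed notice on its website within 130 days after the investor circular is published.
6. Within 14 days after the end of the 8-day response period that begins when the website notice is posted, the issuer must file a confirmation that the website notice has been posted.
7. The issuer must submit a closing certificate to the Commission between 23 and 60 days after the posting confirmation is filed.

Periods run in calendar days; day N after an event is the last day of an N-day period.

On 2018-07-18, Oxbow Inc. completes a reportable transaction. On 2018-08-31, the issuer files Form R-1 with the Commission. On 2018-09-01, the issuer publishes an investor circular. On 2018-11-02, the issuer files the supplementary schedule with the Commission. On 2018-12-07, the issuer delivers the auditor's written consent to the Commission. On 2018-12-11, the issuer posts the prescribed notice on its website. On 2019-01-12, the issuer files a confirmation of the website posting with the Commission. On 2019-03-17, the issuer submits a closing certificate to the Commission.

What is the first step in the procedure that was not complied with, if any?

Step 1: 45 days after 2018-07-18 (when the transaction closes) is 2018-09-01; 2018-08-31 is within that limit.
Step 2: 5 days after 2018-08-31 (when Form R-1 is filed) is 2018-09-05; completed 2018-09-01, before the deadline.
Step 3: the earliest permitted date is 27 days after 2018-10-03 (end of the 32-day review period, which began when the investor circular is published on 2018-09-01), i.e. 2018-10-30; done 2018-11-02, after the minimum wait.
Step 4: 33 days after 2018-11-23 (end of the 21-day review period, which began when the supplementary schedule is filed on 2018-11-02) is 2018-12-26; completed 2018-12-07, before the deadline.
Step 5: 130 days after 2018-09-01 (when the investor circular is published) is 2019-01-09; 2018-12-11 is within that limit.
Step 6: 14 days after 2018-12-19 (end of the 8-day response period, which began when the website notice is posted on 2018-12-11) is 2019-01-02; done 2019-01-12 — 10 days late.
That is the first point of non-compliance.

Step 6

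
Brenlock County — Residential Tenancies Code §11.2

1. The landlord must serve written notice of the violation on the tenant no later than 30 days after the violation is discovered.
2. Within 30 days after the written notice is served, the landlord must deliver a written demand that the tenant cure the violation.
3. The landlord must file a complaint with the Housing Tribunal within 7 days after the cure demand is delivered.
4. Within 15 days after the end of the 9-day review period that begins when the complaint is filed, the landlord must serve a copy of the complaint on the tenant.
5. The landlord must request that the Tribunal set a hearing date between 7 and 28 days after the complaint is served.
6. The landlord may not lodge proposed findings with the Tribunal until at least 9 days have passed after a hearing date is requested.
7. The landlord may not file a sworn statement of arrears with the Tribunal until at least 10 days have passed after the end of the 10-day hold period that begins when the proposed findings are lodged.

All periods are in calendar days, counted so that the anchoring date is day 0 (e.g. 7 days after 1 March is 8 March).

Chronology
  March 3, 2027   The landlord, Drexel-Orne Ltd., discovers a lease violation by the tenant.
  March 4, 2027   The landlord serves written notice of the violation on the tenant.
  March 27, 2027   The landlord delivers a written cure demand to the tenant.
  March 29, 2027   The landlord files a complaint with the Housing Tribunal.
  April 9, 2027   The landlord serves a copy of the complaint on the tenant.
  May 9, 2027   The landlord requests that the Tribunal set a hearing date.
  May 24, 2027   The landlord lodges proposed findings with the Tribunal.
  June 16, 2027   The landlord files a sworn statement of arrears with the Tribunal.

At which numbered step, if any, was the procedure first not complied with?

Step 1 — counting 30 days from March 3, 2027 (when the violation is discovered) gives a deadline of April 2, 2027; March 4, 2027 is within that limit.
Step 2 — counting 30 days from March 4, 2027 (when the written notice is served) gives a deadline of April 3, 2027; done March 27, 2027 — timely.
Step 3 — counting 7 days from March 27, 2027 (when the cure demand is delivered) gives a deadline of April 3, 2027; March 29, 2027 is within that limit.
Step 4 — counting 15 days from April 7, 2027 (end of the 9-day review period, which began when the complaint is filed on March 29, 2027) gives a deadline of April 22, 2027; done April 9, 2027 — timely.
Step 5 — 7 and 28 days from April 9, 2027 (when the complaint is served) are April 16, 2027 and May 7, 2027 respectively; May 9, 2027 is 2 days past the end of the window.
The analysis stops there.

Step 5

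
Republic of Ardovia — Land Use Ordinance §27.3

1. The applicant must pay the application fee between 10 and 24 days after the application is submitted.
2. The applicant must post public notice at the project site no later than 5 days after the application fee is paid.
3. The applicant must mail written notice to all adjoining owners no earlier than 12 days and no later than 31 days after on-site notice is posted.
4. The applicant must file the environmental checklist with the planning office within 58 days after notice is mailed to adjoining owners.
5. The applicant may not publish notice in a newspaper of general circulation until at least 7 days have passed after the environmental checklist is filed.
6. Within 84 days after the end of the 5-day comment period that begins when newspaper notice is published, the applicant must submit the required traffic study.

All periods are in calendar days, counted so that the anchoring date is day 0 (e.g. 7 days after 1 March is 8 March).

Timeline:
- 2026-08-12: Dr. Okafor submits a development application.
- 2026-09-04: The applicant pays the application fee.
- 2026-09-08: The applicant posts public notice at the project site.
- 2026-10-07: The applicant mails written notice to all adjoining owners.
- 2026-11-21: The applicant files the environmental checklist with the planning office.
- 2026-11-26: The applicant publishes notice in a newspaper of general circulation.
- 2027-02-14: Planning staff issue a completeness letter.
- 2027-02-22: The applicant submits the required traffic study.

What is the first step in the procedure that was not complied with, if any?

Step 5

(1) the permitted window runs from 2026-08-12 + 10 = 2026-08-22 to 2026-08-12 + 24 = 2026-09-05; 2026-09-04 falls inside that range.
(2) due by 2026-09-04 + 5 days = 2026-09-09; completed 2026-09-08, before the deadline.
(3) the permitted window runs from 2026-09-08 + 12 = 2026-09-20 to 2026-09-08 + 31 = 2026-10-09; done 2026-10-07 — within the window.
(4) due by 2026-10-07 + 58 days = 2026-12-04; done 2026-11-21 — timely.
(5) permitted from 2026-11-21 + 7 days = 2026-11-28 onward; done 2026-11-26 — 2 days too early.
Later steps need not be reached.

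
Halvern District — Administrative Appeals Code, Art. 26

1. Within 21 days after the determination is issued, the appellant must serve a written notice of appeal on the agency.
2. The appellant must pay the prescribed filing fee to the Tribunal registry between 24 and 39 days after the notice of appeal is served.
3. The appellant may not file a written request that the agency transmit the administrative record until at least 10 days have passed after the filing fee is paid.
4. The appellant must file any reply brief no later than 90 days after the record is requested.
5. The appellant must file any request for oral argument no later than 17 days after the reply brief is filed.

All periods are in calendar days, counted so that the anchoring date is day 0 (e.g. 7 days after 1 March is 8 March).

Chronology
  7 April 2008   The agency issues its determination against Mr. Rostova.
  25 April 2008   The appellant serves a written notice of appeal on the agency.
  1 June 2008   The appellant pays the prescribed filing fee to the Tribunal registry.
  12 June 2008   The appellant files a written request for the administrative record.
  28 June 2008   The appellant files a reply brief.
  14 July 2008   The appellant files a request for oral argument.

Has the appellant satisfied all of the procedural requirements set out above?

Step 1: 21 days after 7 April 2008 (when the determination is issued) is 28 April 2008; completed 25 April 2008, before the deadline.
Step 2: the window is 24–39 days after 25 April 2008 (when the notice of appeal is served), so 19 May 2008 through 3 June 2008; done 1 June 2008, which is between those dates.
Step 3: the earliest permitted date is 10 days after 1 June 2008 (when the filing fee is paid), i.e. 11 June 2008; 12 June 2008 is on or after that date.
Step 4: 90 days after 12 June 2008 (when the record is requested) is 10 September 2008; done 28 June 2008 — timely.
Step 5: 17 days after 28 June 2008 (when the reply brief is filed) is 15 July 2008; done 14 July 2008 — timely.

Yes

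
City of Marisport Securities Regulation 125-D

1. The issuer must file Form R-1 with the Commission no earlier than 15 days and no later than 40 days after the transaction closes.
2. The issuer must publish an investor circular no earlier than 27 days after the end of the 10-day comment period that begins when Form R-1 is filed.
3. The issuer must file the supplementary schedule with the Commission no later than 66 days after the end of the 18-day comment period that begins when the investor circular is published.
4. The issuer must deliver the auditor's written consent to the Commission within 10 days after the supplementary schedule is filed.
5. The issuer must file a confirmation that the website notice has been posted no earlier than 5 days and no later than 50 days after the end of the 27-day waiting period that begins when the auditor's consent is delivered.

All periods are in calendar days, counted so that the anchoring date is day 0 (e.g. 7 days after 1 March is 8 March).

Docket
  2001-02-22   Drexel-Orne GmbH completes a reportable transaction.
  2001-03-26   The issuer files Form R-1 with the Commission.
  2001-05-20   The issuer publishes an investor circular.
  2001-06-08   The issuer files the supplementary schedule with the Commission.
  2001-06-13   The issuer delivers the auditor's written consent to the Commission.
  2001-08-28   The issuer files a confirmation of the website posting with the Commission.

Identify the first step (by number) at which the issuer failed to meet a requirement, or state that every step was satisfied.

(1) the permitted window runs from 2001-02-22 + 15 = 2001-03-09 to 2001-02-22 + 40 = 2001-04-03; done 2001-03-26, which is between those dates.
(2) permitted from 2001-04-05 + 27 days = 2001-05-02 onward; done 2001-05-20 — permitted.
(3) due by 2001-06-07 + 66 days = 2001-08-12; 2001-06-08 is within that limit.
(4) due by 2001-06-08 + 10 days = 2001-06-18; done 2001-06-13 — timely.
(5) the permitted window runs from 2001-07-10 + 5 = 2001-07-15 to 2001-07-10 + 50 = 2001-08-29; 2001-08-28 falls inside that range.

None — every step was satisfied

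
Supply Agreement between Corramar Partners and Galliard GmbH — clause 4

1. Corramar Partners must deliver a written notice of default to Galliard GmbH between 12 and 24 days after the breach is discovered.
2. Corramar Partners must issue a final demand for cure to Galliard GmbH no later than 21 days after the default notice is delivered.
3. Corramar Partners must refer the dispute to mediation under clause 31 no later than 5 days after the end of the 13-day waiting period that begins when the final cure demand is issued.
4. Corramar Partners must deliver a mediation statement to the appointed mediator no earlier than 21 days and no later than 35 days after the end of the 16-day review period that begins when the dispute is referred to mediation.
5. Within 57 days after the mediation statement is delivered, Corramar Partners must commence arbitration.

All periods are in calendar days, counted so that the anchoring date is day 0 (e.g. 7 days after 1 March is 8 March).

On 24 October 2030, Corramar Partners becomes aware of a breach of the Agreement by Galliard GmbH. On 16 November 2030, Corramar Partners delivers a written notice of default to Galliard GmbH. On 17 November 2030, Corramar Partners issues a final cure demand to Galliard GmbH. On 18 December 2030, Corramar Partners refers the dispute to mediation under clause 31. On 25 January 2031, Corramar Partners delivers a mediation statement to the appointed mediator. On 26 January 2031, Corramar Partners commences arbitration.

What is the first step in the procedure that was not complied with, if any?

Step 3

Step 1: the window is 12–24 days after 24 October 2030 (when the breach is discovered), so 5 November 2030 through 17 November 2030; done 16 November 2030 — within the window.
Step 2: 21 days after 16 November 2030 (when the default notice is delivered) is 7 December 2030; done 17 November 2030 — timely.
Step 3: 5 days after 30 November 2030 (end of the 13-day waiting period, which began when the final cure demand is issued on 17 November 2030) is 5 December 2030; not done until 18 December 2030, 13 days after the deadline.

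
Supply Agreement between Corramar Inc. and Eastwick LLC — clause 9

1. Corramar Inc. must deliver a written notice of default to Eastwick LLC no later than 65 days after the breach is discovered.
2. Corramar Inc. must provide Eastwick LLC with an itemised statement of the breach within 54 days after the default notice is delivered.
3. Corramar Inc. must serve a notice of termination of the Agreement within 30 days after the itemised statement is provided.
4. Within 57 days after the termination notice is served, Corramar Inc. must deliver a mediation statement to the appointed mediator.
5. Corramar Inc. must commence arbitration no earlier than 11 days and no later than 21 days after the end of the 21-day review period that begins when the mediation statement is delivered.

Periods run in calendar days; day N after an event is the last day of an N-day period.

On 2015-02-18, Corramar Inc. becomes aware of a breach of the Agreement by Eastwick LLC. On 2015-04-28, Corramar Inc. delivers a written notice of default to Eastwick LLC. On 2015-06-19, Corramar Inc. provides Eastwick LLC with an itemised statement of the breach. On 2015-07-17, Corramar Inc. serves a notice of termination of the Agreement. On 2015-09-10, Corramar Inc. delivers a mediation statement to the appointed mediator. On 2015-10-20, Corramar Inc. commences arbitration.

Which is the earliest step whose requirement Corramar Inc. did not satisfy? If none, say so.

Step 1

Step 1: 65 days after 2015-02-18 (when the breach is discovered) is 2015-04-24; done 2015-04-28 — 4 days late.
The analysis stops there.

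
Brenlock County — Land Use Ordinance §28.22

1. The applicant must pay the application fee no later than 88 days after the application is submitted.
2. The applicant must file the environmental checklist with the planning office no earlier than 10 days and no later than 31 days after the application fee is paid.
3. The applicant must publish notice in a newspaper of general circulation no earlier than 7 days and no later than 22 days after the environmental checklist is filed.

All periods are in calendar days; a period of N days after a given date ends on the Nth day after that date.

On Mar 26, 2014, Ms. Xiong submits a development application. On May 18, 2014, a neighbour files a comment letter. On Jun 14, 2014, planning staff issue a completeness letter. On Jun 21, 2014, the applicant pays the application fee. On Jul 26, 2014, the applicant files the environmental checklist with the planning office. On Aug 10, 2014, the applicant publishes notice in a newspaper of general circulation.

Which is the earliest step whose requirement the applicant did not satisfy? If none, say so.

Step 1 — counting 88 days from Mar 26, 2014 (when the application is submitted) gives a deadline of Jun 22, 2014; completed Jun 21, 2014, before the deadline.
Step 2 — 10 and 31 days from Jun 21, 2014 (when the application fee is paid) are Jul 1, 2014 and Jul 22, 2014 respectively; Jul 26, 2014 is 4 days past the end of the window.

Step 2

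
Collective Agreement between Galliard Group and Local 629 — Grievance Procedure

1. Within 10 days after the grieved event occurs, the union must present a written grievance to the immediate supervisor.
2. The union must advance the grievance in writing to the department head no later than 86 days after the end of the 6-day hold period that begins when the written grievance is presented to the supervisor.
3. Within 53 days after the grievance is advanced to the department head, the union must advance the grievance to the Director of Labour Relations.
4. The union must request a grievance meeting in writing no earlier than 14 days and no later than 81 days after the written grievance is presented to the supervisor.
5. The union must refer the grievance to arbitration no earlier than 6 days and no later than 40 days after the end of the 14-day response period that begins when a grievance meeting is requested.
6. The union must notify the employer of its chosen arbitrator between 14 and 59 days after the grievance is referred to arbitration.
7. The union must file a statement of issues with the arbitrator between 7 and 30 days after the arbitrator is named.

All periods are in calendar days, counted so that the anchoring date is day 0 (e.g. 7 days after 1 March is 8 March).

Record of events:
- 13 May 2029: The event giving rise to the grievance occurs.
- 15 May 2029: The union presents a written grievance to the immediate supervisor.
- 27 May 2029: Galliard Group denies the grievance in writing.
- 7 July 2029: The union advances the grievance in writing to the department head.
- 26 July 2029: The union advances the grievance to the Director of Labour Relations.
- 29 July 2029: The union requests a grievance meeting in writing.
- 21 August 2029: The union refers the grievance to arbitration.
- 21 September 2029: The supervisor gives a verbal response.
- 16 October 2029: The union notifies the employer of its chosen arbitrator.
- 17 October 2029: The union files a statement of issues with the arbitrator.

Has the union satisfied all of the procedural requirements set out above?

Step 1: 10 days after 13 May 2029 (when the grieved event occurs) is 23 May 2029; completed 15 May 2029, before the deadline.
Step 2: 86 days after 21 May 2029 (end of the 6-day hold period, which began when the written grievance is presented to the supervisor on 15 May 2029) is 15 August 2029; completed 7 July 2029, before the deadline.
Step 3: 53 days after 7 July 2029 (when the grievance is advanced to the department head) is 29 August 2029; done 26 July 2029 — timely.
Step 4: the window is 14–81 days after 15 May 2029 (when the written grievance is presented to the supervisor), so 29 May 2029 through 4 August 2029; 29 July 2029 falls inside that range.
Step 5: the window is 6–40 days after 12 August 2029 (end of the 14-day response period, which began when a grievance meeting is requested on 29 July 2029), so 18 August 2029 through 21 September 2029; done 21 August 2029 — within the window.
Step 6: the window is 14–59 days after 21 August 2029 (when the grievance is referred to arbitration), so 4 September 2029 through 19 October 2029; 16 October 2029 falls inside that range.
Step 7: the window is 7–30 days after 16 October 2029 (when the arbitrator is named), so 23 October 2029 through 15 November 2029; done 17 October 2029 — 6 days before the window opened.

No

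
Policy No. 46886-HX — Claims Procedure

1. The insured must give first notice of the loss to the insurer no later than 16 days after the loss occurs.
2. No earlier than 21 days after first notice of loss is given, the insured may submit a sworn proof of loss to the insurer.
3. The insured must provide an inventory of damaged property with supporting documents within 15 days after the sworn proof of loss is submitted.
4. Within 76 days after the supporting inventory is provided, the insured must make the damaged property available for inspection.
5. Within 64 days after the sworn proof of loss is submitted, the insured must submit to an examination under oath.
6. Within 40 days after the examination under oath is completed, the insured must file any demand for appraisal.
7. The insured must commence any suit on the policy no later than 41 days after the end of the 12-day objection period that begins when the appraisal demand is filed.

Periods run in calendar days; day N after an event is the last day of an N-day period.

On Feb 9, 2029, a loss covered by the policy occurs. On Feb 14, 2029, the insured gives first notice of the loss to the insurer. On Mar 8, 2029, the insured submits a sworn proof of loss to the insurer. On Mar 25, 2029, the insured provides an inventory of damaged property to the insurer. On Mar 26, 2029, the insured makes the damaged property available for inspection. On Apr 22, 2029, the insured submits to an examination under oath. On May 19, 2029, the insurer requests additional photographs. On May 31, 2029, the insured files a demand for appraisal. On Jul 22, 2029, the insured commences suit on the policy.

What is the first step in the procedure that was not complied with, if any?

Step 3

(1) due by Feb 9, 2029 + 16 days = Feb 25, 2029; completed Feb 14, 2029, before the deadline.
(2) permitted from Feb 14, 2029 + 21 days = Mar 7, 2029 onward; done Mar 8, 2029, after the minimum wait.
(3) due by Mar 8, 2029 + 15 days = Mar 23, 2029; not done until Mar 25, 2029, 2 days after the deadline.
That is the first point of non-compliance.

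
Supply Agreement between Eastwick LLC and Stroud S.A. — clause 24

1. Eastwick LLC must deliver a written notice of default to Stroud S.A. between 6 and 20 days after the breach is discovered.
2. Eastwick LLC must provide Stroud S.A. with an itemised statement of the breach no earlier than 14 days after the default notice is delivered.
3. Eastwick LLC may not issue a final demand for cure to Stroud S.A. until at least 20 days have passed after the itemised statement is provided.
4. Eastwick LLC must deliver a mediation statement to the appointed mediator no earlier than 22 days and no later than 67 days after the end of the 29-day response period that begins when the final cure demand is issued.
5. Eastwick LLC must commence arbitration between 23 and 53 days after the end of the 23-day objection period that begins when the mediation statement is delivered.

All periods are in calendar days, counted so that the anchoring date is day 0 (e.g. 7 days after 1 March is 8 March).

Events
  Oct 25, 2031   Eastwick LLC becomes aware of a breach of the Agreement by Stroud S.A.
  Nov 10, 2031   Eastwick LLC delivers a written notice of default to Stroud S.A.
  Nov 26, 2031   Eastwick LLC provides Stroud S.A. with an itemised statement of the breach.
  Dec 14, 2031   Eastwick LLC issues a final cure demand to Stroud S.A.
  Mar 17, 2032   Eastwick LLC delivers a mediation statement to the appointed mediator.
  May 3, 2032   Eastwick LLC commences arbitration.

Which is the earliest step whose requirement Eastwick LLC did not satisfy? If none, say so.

Step 3

Step 1 — 6 and 20 days from Oct 25, 2031 (when the breach is discovered) are Oct 31, 2031 and Nov 14, 2031 respectively; done Nov 10, 2031, which is between those dates.
Step 2 — must wait 14 days from Nov 10, 2031 (when the default notice is delivered), so not before Nov 24, 2031; done Nov 26, 2031 — permitted.
Step 3 — must wait 20 days from Nov 26, 2031 (when the itemised statement is provided), so not before Dec 16, 2031; Dec 14, 2031 is 2 days before the earliest permitted date.
The analysis stops there.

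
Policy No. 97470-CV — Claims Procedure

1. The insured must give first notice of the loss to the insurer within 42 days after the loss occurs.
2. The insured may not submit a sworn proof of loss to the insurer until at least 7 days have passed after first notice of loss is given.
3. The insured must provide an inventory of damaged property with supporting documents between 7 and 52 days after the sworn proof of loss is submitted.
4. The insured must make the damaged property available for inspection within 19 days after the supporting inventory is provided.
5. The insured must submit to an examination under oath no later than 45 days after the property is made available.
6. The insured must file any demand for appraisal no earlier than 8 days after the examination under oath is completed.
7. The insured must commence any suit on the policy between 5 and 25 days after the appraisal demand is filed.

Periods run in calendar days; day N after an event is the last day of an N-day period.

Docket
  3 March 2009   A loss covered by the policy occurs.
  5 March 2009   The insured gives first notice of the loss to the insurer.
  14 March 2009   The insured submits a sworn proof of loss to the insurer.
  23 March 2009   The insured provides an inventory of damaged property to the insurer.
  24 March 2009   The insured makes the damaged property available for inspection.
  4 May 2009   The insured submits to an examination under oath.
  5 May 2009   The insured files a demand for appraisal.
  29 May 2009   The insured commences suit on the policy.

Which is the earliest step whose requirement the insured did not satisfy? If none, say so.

Step 6

Step 1 — counting 42 days from 3 March 2009 (when the loss occurs) gives a deadline of 14 April 2009; done 5 March 2009 — timely.
Step 2 — must wait 7 days from 5 March 2009 (when first notice of loss is given), so not before 12 March 2009; done 14 March 2009, after the minimum wait.
Step 3 — 7 and 52 days from 14 March 2009 (when the sworn proof of loss is submitted) are 21 March 2009 and 5 May 2009 respectively; done 23 March 2009, which is between those dates.
Step 4 — counting 19 days from 23 March 2009 (when the supporting inventory is provided) gives a deadline of 11 April 2009; 24 March 2009 is within that limit.
Step 5 — counting 45 days from 24 March 2009 (when the property is made available) gives a deadline of 8 May 2009; done 4 May 2009 — timely.
Step 6 — must wait 8 days from 4 May 2009 (when the examination under oath is completed), so not before 12 May 2009; acted on 5 May 2009, 7 days prematurely.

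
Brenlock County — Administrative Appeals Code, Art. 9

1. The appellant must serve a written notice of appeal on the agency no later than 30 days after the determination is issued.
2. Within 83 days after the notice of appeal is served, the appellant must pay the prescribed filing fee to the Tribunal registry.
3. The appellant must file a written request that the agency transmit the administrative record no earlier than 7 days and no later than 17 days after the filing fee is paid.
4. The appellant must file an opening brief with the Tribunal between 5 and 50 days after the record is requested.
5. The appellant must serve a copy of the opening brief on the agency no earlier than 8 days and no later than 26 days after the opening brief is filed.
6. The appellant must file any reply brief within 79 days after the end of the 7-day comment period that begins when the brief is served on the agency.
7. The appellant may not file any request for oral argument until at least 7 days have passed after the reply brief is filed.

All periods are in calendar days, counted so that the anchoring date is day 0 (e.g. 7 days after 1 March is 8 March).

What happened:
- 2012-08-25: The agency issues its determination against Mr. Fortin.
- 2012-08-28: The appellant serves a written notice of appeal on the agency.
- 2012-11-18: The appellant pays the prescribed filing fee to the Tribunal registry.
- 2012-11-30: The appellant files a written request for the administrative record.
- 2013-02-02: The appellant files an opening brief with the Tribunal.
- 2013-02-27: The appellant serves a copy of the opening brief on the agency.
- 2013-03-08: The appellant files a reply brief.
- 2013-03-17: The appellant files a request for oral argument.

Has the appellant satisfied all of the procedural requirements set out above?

Step 1: 30 days after 2012-08-25 (when the determination is issued) is 2012-09-24; completed 2012-08-28, before the deadline.
Step 2: 83 days after 2012-08-28 (when the notice of appeal is served) is 2012-11-19; done 2012-11-18 — timely.
Step 3: the window is 7–17 days after 2012-11-18 (when the filing fee is paid), so 2012-11-25 through 2012-12-05; 2012-11-30 falls inside that range.
Step 4: the window is 5–50 days after 2012-11-30 (when the record is requested), so 2012-12-05 through 2013-01-19; 2013-02-02 is 14 days past the end of the window.
The analysis stops there.

No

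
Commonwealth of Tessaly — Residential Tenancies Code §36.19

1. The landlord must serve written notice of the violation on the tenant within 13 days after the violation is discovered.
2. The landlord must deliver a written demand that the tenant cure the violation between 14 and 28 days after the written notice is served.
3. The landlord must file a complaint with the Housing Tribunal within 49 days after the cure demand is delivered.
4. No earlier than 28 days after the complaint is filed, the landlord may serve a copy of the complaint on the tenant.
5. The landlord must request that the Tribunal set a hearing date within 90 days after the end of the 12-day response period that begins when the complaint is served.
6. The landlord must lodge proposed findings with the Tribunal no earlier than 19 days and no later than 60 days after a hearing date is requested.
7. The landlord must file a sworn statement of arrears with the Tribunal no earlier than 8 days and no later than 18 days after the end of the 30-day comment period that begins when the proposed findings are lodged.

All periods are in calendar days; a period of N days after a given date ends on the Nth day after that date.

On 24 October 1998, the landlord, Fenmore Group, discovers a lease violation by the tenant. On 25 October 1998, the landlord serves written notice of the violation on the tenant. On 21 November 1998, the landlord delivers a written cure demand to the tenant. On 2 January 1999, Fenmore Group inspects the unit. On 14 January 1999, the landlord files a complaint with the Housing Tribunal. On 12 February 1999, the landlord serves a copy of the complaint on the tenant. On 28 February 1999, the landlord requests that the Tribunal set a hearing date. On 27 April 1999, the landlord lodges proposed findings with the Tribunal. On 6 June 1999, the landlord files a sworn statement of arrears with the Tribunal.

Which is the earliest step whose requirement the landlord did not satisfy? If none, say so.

Step 1: 13 days after 24 October 1998 (when the violation is discovered) is 6 November 1998; completed 25 October 1998, before the deadline.
Step 2: the window is 14–28 days after 25 October 1998 (when the written notice is served), so 8 November 1998 through 22 November 1998; 21 November 1998 falls inside that range.
Step 3: 49 days after 21 November 1998 (when the cure demand is delivered) is 9 January 1999; done 14 January 1999 — 5 days late.
The procedure was therefore not followed at step 3.

Step 3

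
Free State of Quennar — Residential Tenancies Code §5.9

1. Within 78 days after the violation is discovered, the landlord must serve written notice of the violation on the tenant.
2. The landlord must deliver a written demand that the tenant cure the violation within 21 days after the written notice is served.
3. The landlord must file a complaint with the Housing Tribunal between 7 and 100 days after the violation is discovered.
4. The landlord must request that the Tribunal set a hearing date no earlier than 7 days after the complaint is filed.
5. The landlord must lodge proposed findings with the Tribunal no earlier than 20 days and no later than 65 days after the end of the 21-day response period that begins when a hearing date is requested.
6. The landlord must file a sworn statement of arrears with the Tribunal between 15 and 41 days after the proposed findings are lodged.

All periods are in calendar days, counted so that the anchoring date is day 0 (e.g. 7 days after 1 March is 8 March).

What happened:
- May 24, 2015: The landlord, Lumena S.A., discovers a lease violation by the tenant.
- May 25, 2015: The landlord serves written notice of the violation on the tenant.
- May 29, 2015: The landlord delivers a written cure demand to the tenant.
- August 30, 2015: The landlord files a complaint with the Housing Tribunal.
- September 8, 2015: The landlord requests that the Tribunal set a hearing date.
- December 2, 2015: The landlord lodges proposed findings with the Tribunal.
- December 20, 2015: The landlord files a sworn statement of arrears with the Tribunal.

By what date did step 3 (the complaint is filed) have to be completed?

September 1, 2015

Step 3 runs from May 24, 2015, when the violation is discovered. The window is 7–100 days after May 24, 2015; it closes on September 1, 2015.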